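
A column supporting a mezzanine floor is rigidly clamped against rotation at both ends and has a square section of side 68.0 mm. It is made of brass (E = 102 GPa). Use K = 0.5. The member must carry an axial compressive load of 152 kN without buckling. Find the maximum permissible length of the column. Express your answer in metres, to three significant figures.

I = a⁴/12 = 68.0⁴/12 = 1.782×10^6 mm⁴
I = 1.782×10^-6 m⁴
At the buckling limit P_cr = P = 1.520×10^5 N
From P_cr = π²EI/(K·L)²:  L = (1/K)·√(π²EI/P_cr) = (1/0.5)·√(π²×1.02×10^11×1.782×10^-6/1.520×10^5)
L = 6.87 m

L_max ≈ 6.87 m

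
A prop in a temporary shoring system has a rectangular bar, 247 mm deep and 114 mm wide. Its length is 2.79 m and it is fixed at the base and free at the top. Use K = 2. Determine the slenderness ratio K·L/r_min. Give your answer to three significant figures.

λ ≈ 170

For a rectangle r_min = b/√12 = 114/√12 = 32.91 mm
L_e = K·L = 2 × 2.79 m = 5.580 m = 5580.0 mm
λ = L_e / r_min = 5580.0 / 32.91 = 170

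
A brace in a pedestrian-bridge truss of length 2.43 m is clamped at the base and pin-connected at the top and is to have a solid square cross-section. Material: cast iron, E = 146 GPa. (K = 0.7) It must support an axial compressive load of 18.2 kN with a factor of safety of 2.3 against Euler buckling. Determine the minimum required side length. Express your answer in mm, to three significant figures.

Required P_cr = n·P = 2.3 × 18.2 = 41.86 kN
L_e = K·L = 0.7 × 2.43 = 1.701 m
Required I = P_cr·L_e²/(π²E) = 4.186×10^4 × 1.701² / (π² × 1.46×10^11) = 8.405×10^-8 m⁴
I_req = 8.405×10^4 mm⁴
Solid square: I = a⁴/12  ⇒  a = (12I)^(1/4) = (12×8.405×10^4)^(1/4) = 31.7 mm

a ≈ 31.7 mm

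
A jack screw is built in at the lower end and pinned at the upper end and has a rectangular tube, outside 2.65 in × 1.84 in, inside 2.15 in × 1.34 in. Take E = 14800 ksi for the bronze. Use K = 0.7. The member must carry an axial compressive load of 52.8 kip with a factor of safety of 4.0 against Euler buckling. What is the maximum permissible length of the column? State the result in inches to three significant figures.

Weak-axis I_min = (h_o·b_o³ − h_i·b_i³)/12 with b_o = 1.84, b_i = 1.340 in (shorter outer/inner sides).
I_min = (2.65×1.84³ − 2.150×1.340³)/12 = 0.9446 in⁴
Required critical load P_cr = n·P = 4.0 × 52.8 = 211.2 kip = 2.112×10^5 lb
From P_cr = π²EI/(K·L)²:  L = (1/K)·√(π²EI/P_cr) = (1/0.7)·√(π²×1.48×10^7×0.9446/2.112×10^5)
L = 36.5 in

L_max ≈ 36.5 in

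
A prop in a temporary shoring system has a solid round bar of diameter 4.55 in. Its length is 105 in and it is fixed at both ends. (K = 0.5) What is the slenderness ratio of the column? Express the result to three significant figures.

λ ≈ 46.2

For a solid circle r = d/4 = 4.55/4 = 1.138 in
L_e = K·L = 0.5 × 105 = 52.50 in
λ = L_e / r_min = 52.500 / 1.138 = 46.2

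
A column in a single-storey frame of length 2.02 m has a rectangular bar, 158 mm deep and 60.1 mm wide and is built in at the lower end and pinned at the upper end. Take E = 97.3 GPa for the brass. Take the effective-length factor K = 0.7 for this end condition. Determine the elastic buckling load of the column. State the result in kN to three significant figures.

Buckling occurs about the weak axis: I_min = h·b³/12 with b = 60.1 mm (the shorter side).
I_min = 158×60.1³/12 = 2.858×10^6 mm⁴
I = 2.858×10^6 mm⁴ = 2.858×10^-6 m⁴
Effective length L_e = K·L = 0.7 × 2.02 = 1.414 m
P_cr = π²EI / L_e² = π² × 97.3×10⁹ × 2.858×10^-6 / 1.414² = 1.373×10^6 N

P_cr ≈ 1370 kN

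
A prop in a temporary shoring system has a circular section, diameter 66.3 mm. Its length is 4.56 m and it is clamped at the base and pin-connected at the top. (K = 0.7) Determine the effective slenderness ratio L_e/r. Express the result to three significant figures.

For a solid circle r = d/4 = 66.3/4 = 16.58 mm
L_e = K·L = 0.7 × 4.56 m = 3.192 m = 3192.0 mm
λ = L_e / r_min = 3192.0 / 16.58 = 193

λ ≈ 193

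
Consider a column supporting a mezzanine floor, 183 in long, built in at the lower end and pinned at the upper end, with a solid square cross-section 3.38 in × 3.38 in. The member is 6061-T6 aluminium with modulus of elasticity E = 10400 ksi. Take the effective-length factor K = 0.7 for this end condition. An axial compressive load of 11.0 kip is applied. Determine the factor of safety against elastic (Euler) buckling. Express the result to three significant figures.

n ≈ 6.18

I = a⁴/12 = 3.38⁴/12 = 10.88 in⁴
Effective length L_e = K·L = 0.7 × 183 = 128.1 in
P_cr = π²EI / L_e² = π² × 10400×10³ × 10.88 / 128.1² = 6.803×10^4 lb
Factor of safety n = P_cr / P = 68.033 / 11.0 = 6.18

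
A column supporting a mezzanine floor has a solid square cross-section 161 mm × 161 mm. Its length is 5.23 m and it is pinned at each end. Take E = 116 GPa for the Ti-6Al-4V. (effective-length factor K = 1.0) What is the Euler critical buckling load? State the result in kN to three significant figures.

P_cr ≈ 2340 kN

I = a⁴/12 = 161⁴/12 = 5.599×10^7 mm⁴
I = 5.599×10^7 mm⁴ = 5.599×10^-5 m⁴
Effective length L_e = K·L = 1 × 5.23 = 5.230 m
P_cr = π²EI / L_e² = π² × 116×10⁹ × 5.599×10^-5 / 5.230² = 2.344×10^6 N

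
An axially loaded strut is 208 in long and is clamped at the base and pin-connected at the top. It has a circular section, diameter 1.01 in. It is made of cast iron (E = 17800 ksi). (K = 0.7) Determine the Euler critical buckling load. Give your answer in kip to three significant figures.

P_cr ≈ 0.423 kip

I = πd⁴/64 = π×1.01⁴/64 = 5.108×10^-2 in⁴
Effective length L_e = K·L = 0.7 × 208 = 145.6 in
P_cr = π²EI / L_e² = π² × 17800×10³ × 5.108×10^-2 / 145.6² = 423.3 lb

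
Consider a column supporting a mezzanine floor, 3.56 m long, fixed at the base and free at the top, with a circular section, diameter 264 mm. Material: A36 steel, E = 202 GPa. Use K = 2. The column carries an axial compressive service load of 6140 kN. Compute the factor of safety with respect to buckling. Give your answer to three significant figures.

I = πd⁴/64 = π×264⁴/64 = 2.384×10^8 mm⁴
I = 2.384×10^8 mm⁴ = 2.384×10^-4 m⁴
Effective length L_e = K·L = 2 × 3.56 = 7.120 m
P_cr = π²EI / L_e² = π² × 202×10⁹ × 2.384×10^-4 / 7.120² = 9.377×10^6 N
Factor of safety n = P_cr / P = 9377.3 / 6140 = 1.53

n ≈ 1.53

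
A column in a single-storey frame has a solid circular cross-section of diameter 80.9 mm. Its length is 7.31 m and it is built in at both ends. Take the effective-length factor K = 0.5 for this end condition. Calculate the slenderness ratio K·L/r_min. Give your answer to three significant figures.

λ ≈ 181

For a solid circle r = d/4 = 80.9/4 = 20.23 mm
L_e = K·L = 0.5 × 7.31 m = 3.655 m = 3655.0 mm
λ = L_e / r_min = 3655.0 / 20.23 = 181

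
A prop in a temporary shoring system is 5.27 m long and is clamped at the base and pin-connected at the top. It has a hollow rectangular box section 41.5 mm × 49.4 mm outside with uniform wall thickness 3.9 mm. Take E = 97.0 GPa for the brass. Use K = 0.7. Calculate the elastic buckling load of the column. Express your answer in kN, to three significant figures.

P_cr ≈ 11.4 kN

Inner dimensions: h_i = 49.4 − 2×3.9 = 41.60 mm, b_i = 41.5 − 2×3.9 = 33.70 mm
Weak-axis I_min = (h_o·b_o³ − h_i·b_i³)/12 with b_o = 41.5, b_i = 33.70 mm (shorter outer/inner sides).
I_min = (49.4×41.5³ − 41.60×33.70³)/12 = 1.616×10^5 mm⁴
I = 1.616×10^5 mm⁴ = 1.616×10^-7 m⁴
Effective length L_e = K·L = 0.7 × 5.27 = 3.689 m
P_cr = π²EI / L_e² = π² × 97.0×10⁹ × 1.616×10^-7 / 3.689² = 1.137×10^4 N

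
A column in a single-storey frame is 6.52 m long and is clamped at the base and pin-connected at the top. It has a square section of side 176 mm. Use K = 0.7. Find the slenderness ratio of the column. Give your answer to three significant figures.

I = a⁴/12 = 176⁴/12 = 7.996×10^7 mm⁴
A = 3.098×10^4 mm²;  r_min = √(I/A) = √(7.996×10^7/3.098×10^4) = 50.81 mm
L_e = K·L = 0.7 × 6.52 m = 4.564 m = 4564.0 mm
λ = L_e / r_min = 4564.0 / 50.81 = 89.8

λ ≈ 89.8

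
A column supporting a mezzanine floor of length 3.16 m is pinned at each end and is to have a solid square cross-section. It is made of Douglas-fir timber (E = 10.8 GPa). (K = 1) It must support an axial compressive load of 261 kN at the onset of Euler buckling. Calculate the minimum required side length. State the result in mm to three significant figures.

a ≈ 131 mm

L_e = K·L = 1 × 3.16 = 3.160 m
Required I = P_cr·L_e²/(π²E) = 2.610×10^5 × 3.160² / (π² × 1.08×10^10) = 2.445×10^-5 m⁴
I_req = 2.445×10^7 mm⁴
Solid square: I = a⁴/12  ⇒  a = (12I)^(1/4) = (12×2.445×10^7)^(1/4) = 131 mm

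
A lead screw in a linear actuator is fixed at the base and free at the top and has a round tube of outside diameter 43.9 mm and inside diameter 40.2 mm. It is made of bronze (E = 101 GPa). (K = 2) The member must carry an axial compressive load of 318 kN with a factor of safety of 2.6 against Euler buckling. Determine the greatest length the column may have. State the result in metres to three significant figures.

d_o = 43.9 mm, d_i = 40.2 mm
I = π(d_o⁴ − d_i⁴)/64 = π(43.9⁴ − 40.20⁴)/64 = 5.412×10^4 mm⁴
I = 5.412×10^-8 m⁴
Required critical load P_cr = n·P = 2.6 × 318 = 826.8 kN = 8.268×10^5 N
From P_cr = π²EI/(K·L)²:  L = (1/K)·√(π²EI/P_cr) = (1/2)·√(π²×1.01×10^11×5.412×10^-8/8.268×10^5)
L = 0.128 m

L_max ≈ 0.128 m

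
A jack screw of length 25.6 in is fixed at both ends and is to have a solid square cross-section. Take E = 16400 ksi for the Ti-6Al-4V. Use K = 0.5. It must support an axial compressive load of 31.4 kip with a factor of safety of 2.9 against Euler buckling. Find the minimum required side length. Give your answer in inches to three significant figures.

Required P_cr = n·P = 2.9 × 31.4 = 91.06 kip
L_e = K·L = 0.5 × 25.6 = 12.80 in
Required I = P_cr·L_e²/(π²E) = 9.106×10^4 × 12.80² / (π² × 1.64×10^7) = 9.217×10^-2 in⁴
Solid square: I = a⁴/12  ⇒  a = (12I)^(1/4) = (12×9.217×10^-2)^(1/4) = 1.03 in

a ≈ 1.03 in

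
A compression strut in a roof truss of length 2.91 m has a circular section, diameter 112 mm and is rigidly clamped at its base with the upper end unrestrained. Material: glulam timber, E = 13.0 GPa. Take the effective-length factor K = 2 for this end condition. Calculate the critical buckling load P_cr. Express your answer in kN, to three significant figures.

I = πd⁴/64 = π×112⁴/64 = 7.724×10^6 mm⁴
I = 7.724×10^6 mm⁴ = 7.724×10^-6 m⁴
Effective length L_e = K·L = 2 × 2.91 = 5.820 m
P_cr = π²EI / L_e² = π² × 13.0×10⁹ × 7.724×10^-6 / 5.820² = 2.926×10^4 N

P_cr ≈ 29.3 kN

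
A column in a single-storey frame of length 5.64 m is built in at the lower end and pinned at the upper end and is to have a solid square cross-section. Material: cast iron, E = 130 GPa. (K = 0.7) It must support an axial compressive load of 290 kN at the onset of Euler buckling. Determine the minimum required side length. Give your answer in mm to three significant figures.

L_e = K·L = 0.7 × 5.64 = 3.948 m
Required I = P_cr·L_e²/(π²E) = 2.900×10^5 × 3.948² / (π² × 1.30×10^11) = 3.523×10^-6 m⁴
I_req = 3.523×10^6 mm⁴
Solid square: I = a⁴/12  ⇒  a = (12I)^(1/4) = (12×3.523×10^6)^(1/4) = 80.6 mm

a ≈ 80.6 mm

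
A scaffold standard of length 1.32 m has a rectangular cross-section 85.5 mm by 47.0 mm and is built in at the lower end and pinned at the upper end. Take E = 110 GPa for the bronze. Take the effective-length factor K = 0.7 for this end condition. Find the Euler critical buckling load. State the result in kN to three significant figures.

P_cr ≈ 941 kN

Buckling occurs about the weak axis: I_min = h·b³/12 with b = 47.0 mm (the shorter side).
I_min = 85.5×47.0³/12 = 7.397×10^5 mm⁴
I = 7.397×10^5 mm⁴ = 7.397×10^-7 m⁴
Effective length L_e = K·L = 0.7 × 1.32 = 0.9240 m
P_cr = π²EI / L_e² = π² × 110×10⁹ × 7.397×10^-7 / 0.9240² = 9.406×10^5 N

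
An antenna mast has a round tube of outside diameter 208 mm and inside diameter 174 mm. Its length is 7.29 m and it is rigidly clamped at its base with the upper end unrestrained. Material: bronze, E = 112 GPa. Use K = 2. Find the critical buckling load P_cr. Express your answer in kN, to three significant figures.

d_o = 208 mm, d_i = 174 mm
I = π(d_o⁴ − d_i⁴)/64 = π(208⁴ − 174.0⁴)/64 = 4.689×10^7 mm⁴
I = 4.689×10^7 mm⁴ = 4.689×10^-5 m⁴
Effective length L_e = K·L = 2 × 7.29 = 14.58 m
P_cr = π²EI / L_e² = π² × 112×10⁹ × 4.689×10^-5 / 14.58² = 2.438×10^5 N

P_cr ≈ 244 kN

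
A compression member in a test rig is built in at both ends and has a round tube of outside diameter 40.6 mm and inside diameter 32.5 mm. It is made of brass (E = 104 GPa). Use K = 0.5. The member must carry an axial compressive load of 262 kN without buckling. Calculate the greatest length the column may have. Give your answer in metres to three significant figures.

d_o = 40.6 mm, d_i = 32.5 mm
I = π(d_o⁴ − d_i⁴)/64 = π(40.6⁴ − 32.50⁴)/64 = 7.861×10^4 mm⁴
I = 7.861×10^-8 m⁴
At the buckling limit P_cr = P = 2.620×10^5 N
From P_cr = π²EI/(K·L)²:  L = (1/K)·√(π²EI/P_cr) = (1/0.5)·√(π²×1.04×10^11×7.861×10^-8/2.620×10^5)
L = 1.11 m

L_max ≈ 1.11 m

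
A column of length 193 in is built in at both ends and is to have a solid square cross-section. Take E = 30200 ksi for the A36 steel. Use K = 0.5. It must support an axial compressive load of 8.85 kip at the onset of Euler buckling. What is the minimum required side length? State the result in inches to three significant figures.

L_e = K·L = 0.5 × 193 = 96.50 in
Required I = P_cr·L_e²/(π²E) = 8.850×10^3 × 96.50² / (π² × 3.02×10^7) = 0.2765 in⁴
Solid square: I = a⁴/12  ⇒  a = (12I)^(1/4) = (12×0.2765)^(1/4) = 1.35 in

a ≈ 1.35 in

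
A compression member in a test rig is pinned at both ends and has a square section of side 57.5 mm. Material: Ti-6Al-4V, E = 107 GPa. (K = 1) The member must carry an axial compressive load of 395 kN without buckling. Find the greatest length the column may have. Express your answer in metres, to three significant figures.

I = a⁴/12 = 57.5⁴/12 = 9.109×10^5 mm⁴
I = 9.109×10^-7 m⁴
At the buckling limit P_cr = P = 3.950×10^5 N
From P_cr = π²EI/(K·L)²:  L = (1/K)·√(π²EI/P_cr) = (1/1)·√(π²×1.07×10^11×9.109×10^-7/3.950×10^5)
L = 1.56 m

L_max ≈ 1.56 m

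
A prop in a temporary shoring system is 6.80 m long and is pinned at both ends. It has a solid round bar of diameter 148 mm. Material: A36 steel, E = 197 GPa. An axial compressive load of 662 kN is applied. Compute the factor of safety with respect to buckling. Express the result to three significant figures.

I = πd⁴/64 = π×148⁴/64 = 2.355×10^7 mm⁴
I = 2.355×10^7 mm⁴ = 2.355×10^-5 m⁴
Effective length L_e = K·L = 1 × 6.80 = 6.800 m
P_cr = π²EI / L_e² = π² × 197×10⁹ × 2.355×10^-5 / 6.800² = 9.903×10^5 N
Factor of safety n = P_cr / P = 990.30 / 662 = 1.50

n ≈ 1.50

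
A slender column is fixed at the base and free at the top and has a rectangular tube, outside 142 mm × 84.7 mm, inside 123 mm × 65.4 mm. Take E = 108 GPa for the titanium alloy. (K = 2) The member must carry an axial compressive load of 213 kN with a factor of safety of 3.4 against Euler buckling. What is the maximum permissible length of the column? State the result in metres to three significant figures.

Weak-axis I_min = (h_o·b_o³ − h_i·b_i³)/12 with b_o = 84.7, b_i = 65.40 mm (shorter outer/inner sides).
I_min = (142×84.7³ − 123.0×65.40³)/12 = 4.323×10^6 mm⁴
I = 4.323×10^-6 m⁴
Required critical load P_cr = n·P = 3.4 × 213 = 724.2 kN = 7.242×10^5 N
From P_cr = π²EI/(K·L)²:  L = (1/K)·√(π²EI/P_cr) = (1/2)·√(π²×1.08×10^11×4.323×10^-6/7.242×10^5)
L = 1.26 m

L_max ≈ 1.26 m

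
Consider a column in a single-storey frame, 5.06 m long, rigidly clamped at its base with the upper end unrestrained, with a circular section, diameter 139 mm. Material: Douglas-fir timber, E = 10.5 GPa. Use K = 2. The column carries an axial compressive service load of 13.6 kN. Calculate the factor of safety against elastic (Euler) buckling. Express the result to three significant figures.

n ≈ 1.36

I = πd⁴/64 = π×139⁴/64 = 1.832×10^7 mm⁴
I = 1.832×10^7 mm⁴ = 1.832×10^-5 m⁴
Effective length L_e = K·L = 2 × 5.06 = 10.12 m
P_cr = π²EI / L_e² = π² × 10.5×10⁹ × 1.832×10^-5 / 10.12² = 1.854×10^4 N
Factor of safety n = P_cr / P = 18.542 / 13.6 = 1.36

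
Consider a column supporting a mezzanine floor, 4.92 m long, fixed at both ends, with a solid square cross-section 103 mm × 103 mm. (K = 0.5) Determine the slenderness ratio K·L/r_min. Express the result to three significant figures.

λ ≈ 82.7

For a square r = a/√12 = 103/√12 = 29.73 mm
L_e = K·L = 0.5 × 4.92 m = 2.460 m = 2460.0 mm
λ = L_e / r_min = 2460.0 / 29.73 = 82.7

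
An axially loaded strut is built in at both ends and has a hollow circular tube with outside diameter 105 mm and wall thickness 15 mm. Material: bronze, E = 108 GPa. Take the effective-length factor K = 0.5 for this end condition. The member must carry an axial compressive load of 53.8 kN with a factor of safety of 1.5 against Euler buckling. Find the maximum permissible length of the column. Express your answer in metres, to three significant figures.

Inner diameter d_i = 105 − 2×15 = 75.00 mm
I = π(d_o⁴ − d_i⁴)/64 = π(105⁴ − 75.00⁴)/64 = 4.413×10^6 mm⁴
I = 4.413×10^-6 m⁴
Required critical load P_cr = n·P = 1.5 × 53.8 = 80.70 kN = 8.070×10^4 N
From P_cr = π²EI/(K·L)²:  L = (1/K)·√(π²EI/P_cr) = (1/0.5)·√(π²×1.08×10^11×4.413×10^-6/8.070×10^4)
L = 15.3 m

L_max ≈ 15.3 m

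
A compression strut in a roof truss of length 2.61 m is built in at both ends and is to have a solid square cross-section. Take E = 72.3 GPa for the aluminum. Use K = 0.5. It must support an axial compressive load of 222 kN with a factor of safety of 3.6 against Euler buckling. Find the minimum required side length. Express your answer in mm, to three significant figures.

a ≈ 69.2 mm

Required P_cr = n·P = 3.6 × 222 = 799.2 kN
L_e = K·L = 0.5 × 2.61 = 1.305 m
Required I = P_cr·L_e²/(π²E) = 7.992×10^5 × 1.305² / (π² × 7.23×10^10) = 1.907×10^-6 m⁴
I_req = 1.907×10^6 mm⁴
Solid square: I = a⁴/12  ⇒  a = (12I)^(1/4) = (12×1.907×10^6)^(1/4) = 69.2 mm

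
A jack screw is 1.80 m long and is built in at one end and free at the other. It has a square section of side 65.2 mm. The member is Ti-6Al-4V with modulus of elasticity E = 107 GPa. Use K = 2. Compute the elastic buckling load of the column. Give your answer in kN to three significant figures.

I = a⁴/12 = 65.2⁴/12 = 1.506×10^6 mm⁴
I = 1.506×10^6 mm⁴ = 1.506×10^-6 m⁴
Effective length L_e = K·L = 2 × 1.80 = 3.600 m
P_cr = π²EI / L_e² = π² × 107×10⁹ × 1.506×10^-6 / 3.600² = 1.227×10^5 N

P_cr ≈ 123 kN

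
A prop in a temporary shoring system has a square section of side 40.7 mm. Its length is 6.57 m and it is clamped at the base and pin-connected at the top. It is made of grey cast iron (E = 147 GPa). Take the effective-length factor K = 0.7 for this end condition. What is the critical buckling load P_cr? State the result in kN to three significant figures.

P_cr ≈ 15.7 kN

I = a⁴/12 = 40.7⁴/12 = 2.287×10^5 mm⁴
I = 2.287×10^5 mm⁴ = 2.287×10^-7 m⁴
Effective length L_e = K·L = 0.7 × 6.57 = 4.599 m
P_cr = π²EI / L_e² = π² × 147×10⁹ × 2.287×10^-7 / 4.599² = 1.569×10^4 N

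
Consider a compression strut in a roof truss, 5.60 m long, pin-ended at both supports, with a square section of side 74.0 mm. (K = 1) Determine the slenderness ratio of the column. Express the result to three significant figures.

λ ≈ 262

For a square r = a/√12 = 74.0/√12 = 21.36 mm
L_e = K·L = 1 × 5.60 m = 5.600 m = 5600.0 mm
λ = L_e / r_min = 5600.0 / 21.36 = 262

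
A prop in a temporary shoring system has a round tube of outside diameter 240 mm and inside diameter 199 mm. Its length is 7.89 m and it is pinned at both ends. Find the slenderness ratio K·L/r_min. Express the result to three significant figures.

d_o = 240 mm, d_i = 199 mm
I = π(d_o⁴ − d_i⁴)/64 = π(240⁴ − 199.0⁴)/64 = 8.588×10^7 mm⁴
A = 1.414×10^4 mm²;  r_min = √(I/A) = √(8.588×10^7/1.414×10^4) = 77.94 mm
L_e = K·L = 1 × 7.89 m = 7.890 m = 7890.0 mm
λ = L_e / r_min = 7890.0 / 77.94 = 101

λ ≈ 101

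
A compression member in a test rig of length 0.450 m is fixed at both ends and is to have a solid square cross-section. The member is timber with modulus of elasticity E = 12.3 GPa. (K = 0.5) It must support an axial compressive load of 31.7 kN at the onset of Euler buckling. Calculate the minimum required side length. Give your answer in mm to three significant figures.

a ≈ 20.0 mm

L_e = K·L = 0.5 × 0.450 = 0.2250 m
Required I = P_cr·L_e²/(π²E) = 3.170×10^4 × 0.2250² / (π² × 1.23×10^10) = 1.322×10^-8 m⁴
I_req = 1.322×10^4 mm⁴
Solid square: I = a⁴/12  ⇒  a = (12I)^(1/4) = (12×1.322×10^4)^(1/4) = 20.0 mm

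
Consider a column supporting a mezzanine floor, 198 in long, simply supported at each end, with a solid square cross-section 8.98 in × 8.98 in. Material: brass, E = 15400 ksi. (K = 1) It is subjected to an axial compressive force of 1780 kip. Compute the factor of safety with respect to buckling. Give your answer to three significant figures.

n ≈ 1.18

I = a⁴/12 = 8.98⁴/12 = 541.9 in⁴
Effective length L_e = K·L = 1 × 198 = 198.0 in
P_cr = π²EI / L_e² = π² × 15400×10³ × 541.9 / 198.0² = 2.101×10^6 lb
Factor of safety n = P_cr / P = 2100.9 / 1780 = 1.18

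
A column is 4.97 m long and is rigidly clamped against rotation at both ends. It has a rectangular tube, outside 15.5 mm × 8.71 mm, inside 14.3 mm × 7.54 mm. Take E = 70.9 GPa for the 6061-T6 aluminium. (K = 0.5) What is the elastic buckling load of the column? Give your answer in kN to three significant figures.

Weak-axis I_min = (h_o·b_o³ − h_i·b_i³)/12 with b_o = 8.71, b_i = 7.540 mm (shorter outer/inner sides).
I_min = (15.5×8.71³ − 14.30×7.540³)/12 = 342.7 mm⁴
I = 342.7 mm⁴ = 3.427×10^-10 m⁴
Effective length L_e = K·L = 0.5 × 4.97 = 2.485 m
P_cr = π²EI / L_e² = π² × 70.9×10⁹ × 3.427×10^-10 / 2.485² = 38.83 N

P_cr ≈ 0.0388 kN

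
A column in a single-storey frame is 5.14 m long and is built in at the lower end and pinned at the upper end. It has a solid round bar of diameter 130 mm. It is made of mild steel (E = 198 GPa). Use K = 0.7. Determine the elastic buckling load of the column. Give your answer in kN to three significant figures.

I = πd⁴/64 = π×130⁴/64 = 1.402×10^7 mm⁴
I = 1.402×10^7 mm⁴ = 1.402×10^-5 m⁴
Effective length L_e = K·L = 0.7 × 5.14 = 3.598 m
P_cr = π²EI / L_e² = π² × 198×10⁹ × 1.402×10^-5 / 3.598² = 2.116×10^6 N

P_cr ≈ 2120 kN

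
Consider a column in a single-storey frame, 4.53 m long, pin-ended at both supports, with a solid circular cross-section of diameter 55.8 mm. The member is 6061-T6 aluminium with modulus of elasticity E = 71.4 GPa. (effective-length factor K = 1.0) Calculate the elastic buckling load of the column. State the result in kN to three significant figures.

P_cr ≈ 16.3 kN

I = πd⁴/64 = π×55.8⁴/64 = 4.759×10^5 mm⁴
I = 4.759×10^5 mm⁴ = 4.759×10^-7 m⁴
Effective length L_e = K·L = 1 × 4.53 = 4.530 m
P_cr = π²EI / L_e² = π² × 71.4×10⁹ × 4.759×10^-7 / 4.530² = 1.634×10^4 N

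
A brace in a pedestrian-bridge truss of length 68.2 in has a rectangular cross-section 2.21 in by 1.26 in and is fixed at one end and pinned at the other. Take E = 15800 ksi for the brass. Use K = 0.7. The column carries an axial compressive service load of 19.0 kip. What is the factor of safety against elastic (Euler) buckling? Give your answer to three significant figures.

n ≈ 1.33

Buckling occurs about the weak axis: I_min = h·b³/12 with b = 1.26 in (the shorter side).
I_min = 2.21×1.26³/12 = 0.3684 in⁴
Effective length L_e = K·L = 0.7 × 68.2 = 47.74 in
P_cr = π²EI / L_e² = π² × 15800×10³ × 0.3684 / 47.74² = 2.521×10^4 lb
Factor of safety n = P_cr / P = 25.207 / 19.0 = 1.33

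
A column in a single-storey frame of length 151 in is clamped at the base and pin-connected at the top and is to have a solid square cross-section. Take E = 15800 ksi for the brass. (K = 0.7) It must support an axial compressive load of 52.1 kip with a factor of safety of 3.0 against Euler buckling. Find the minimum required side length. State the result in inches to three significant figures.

a ≈ 3.40 in

Required P_cr = n·P = 3.0 × 52.1 = 156.3 kip
L_e = K·L = 0.7 × 151 = 105.7 in
Required I = P_cr·L_e²/(π²E) = 1.563×10^5 × 105.7² / (π² × 1.58×10^7) = 11.20 in⁴
Solid square: I = a⁴/12  ⇒  a = (12I)^(1/4) = (12×11.20)^(1/4) = 3.40 in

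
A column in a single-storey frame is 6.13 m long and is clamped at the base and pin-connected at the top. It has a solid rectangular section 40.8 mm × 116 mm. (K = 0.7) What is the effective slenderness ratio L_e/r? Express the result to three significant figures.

λ ≈ 364

For a rectangle r_min = b/√12 = 40.8/√12 = 11.78 mm
L_e = K·L = 0.7 × 6.13 m = 4.291 m = 4291.0 mm
λ = L_e / r_min = 4291.0 / 11.78 = 364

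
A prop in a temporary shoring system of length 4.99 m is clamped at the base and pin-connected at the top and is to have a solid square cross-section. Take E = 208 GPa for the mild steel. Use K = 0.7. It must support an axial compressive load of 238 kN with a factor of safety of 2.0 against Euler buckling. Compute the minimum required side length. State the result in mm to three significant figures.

a ≈ 76.3 mm

Required P_cr = n·P = 2.0 × 238 = 476.0 kN
L_e = K·L = 0.7 × 4.99 = 3.493 m
Required I = P_cr·L_e²/(π²E) = 4.760×10^5 × 3.493² / (π² × 2.08×10^11) = 2.829×10^-6 m⁴
I_req = 2.829×10^6 mm⁴
Solid square: I = a⁴/12  ⇒  a = (12I)^(1/4) = (12×2.829×10^6)^(1/4) = 76.3 mm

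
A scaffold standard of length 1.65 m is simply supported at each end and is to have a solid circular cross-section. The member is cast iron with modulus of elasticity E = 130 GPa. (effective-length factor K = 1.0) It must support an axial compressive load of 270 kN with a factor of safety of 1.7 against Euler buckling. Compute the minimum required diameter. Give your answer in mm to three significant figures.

Required P_cr = n·P = 1.7 × 270 = 459.0 kN
L_e = K·L = 1 × 1.65 = 1.650 m
Required I = P_cr·L_e²/(π²E) = 4.590×10^5 × 1.650² / (π² × 1.30×10^11) = 9.740×10^-7 m⁴
I_req = 9.740×10^5 mm⁴
Solid circle: I = πd⁴/64  ⇒  d = (64I/π)^(1/4) = (64×9.740×10^5/π)^(1/4) = 66.7 mm

d ≈ 66.7 mm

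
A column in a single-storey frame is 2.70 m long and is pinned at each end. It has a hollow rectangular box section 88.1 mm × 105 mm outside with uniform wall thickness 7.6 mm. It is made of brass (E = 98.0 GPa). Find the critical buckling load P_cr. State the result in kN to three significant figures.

Inner dimensions: h_i = 105 − 2×7.6 = 89.80 mm, b_i = 88.1 − 2×7.6 = 72.90 mm
Weak-axis I_min = (h_o·b_o³ − h_i·b_i³)/12 with b_o = 88.1, b_i = 72.90 mm (shorter outer/inner sides).
I_min = (105×88.1³ − 89.80×72.90³)/12 = 3.084×10^6 mm⁴
I = 3.084×10^6 mm⁴ = 3.084×10^-6 m⁴
Effective length L_e = K·L = 1 × 2.70 = 2.700 m
P_cr = π²EI / L_e² = π² × 98.0×10⁹ × 3.084×10^-6 / 2.700² = 4.092×10^5 N

P_cr ≈ 409 kN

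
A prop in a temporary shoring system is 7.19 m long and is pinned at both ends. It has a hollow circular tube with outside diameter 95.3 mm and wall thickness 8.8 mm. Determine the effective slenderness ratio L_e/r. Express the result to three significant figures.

λ ≈ 234

Inner diameter d_i = 95.3 − 2×8.8 = 77.70 mm
I = π(d_o⁴ − d_i⁴)/64 = π(95.3⁴ − 77.70⁴)/64 = 2.260×10^6 mm⁴
A = 2.391×10^3 mm²;  r_min = √(I/A) = √(2.260×10^6/2.391×10^3) = 30.74 mm
L_e = K·L = 1 × 7.19 m = 7.190 m = 7190.0 mm
λ = L_e / r_min = 7190.0 / 30.74 = 234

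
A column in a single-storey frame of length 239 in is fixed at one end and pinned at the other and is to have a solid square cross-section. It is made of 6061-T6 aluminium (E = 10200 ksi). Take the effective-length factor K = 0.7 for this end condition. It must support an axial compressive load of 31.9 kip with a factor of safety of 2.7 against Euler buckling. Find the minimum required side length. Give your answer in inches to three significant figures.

Required P_cr = n·P = 2.7 × 31.9 = 86.13 kip
L_e = K·L = 0.7 × 239 = 167.3 in
Required I = P_cr·L_e²/(π²E) = 8.613×10^4 × 167.3² / (π² × 1.02×10^7) = 23.95 in⁴
Solid square: I = a⁴/12  ⇒  a = (12I)^(1/4) = (12×23.95)^(1/4) = 4.12 in

a ≈ 4.12 in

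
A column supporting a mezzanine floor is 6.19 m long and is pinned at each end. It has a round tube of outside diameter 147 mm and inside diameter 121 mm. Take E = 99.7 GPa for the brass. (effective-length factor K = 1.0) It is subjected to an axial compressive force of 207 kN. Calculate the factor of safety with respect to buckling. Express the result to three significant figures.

n ≈ 1.54

d_o = 147 mm, d_i = 121 mm
I = π(d_o⁴ − d_i⁴)/64 = π(147⁴ − 121.0⁴)/64 = 1.240×10^7 mm⁴
I = 1.240×10^7 mm⁴ = 1.240×10^-5 m⁴
Effective length L_e = K·L = 1 × 6.19 = 6.190 m
P_cr = π²EI / L_e² = π² × 99.7×10⁹ × 1.240×10^-5 / 6.190² = 3.184×10^5 N
Factor of safety n = P_cr / P = 318.42 / 207 = 1.54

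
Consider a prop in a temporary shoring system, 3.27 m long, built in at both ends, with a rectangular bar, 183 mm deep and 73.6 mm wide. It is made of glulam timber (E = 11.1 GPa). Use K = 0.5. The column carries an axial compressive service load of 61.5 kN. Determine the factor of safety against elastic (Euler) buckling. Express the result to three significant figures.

n ≈ 4.05

Buckling occurs about the weak axis: I_min = h·b³/12 with b = 73.6 mm (the shorter side).
I_min = 183×73.6³/12 = 6.080×10^6 mm⁴
I = 6.080×10^6 mm⁴ = 6.080×10^-6 m⁴
Effective length L_e = K·L = 0.5 × 3.27 = 1.635 m
P_cr = π²EI / L_e² = π² × 11.1×10⁹ × 6.080×10^-6 / 1.635² = 2.492×10^5 N
Factor of safety n = P_cr / P = 249.17 / 61.5 = 4.05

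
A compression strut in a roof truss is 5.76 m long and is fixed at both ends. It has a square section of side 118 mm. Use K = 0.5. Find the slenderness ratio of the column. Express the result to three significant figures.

I = a⁴/12 = 118⁴/12 = 1.616×10^7 mm⁴
A = 1.392×10^4 mm²;  r_min = √(I/A) = √(1.616×10^7/1.392×10^4) = 34.06 mm
L_e = K·L = 0.5 × 5.76 m = 2.880 m = 2880.0 mm
λ = L_e / r_min = 2880.0 / 34.06 = 84.5

λ ≈ 84.5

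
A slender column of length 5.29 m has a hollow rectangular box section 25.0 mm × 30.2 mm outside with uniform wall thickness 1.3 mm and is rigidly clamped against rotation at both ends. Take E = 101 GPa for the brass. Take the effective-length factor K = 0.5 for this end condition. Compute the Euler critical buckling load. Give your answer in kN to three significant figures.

Inner dimensions: h_i = 30.2 − 2×1.3 = 27.60 mm, b_i = 25.0 − 2×1.3 = 22.40 mm
Weak-axis I_min = (h_o·b_o³ − h_i·b_i³)/12 with b_o = 25.0, b_i = 22.40 mm (shorter outer/inner sides).
I_min = (30.2×25.0³ − 27.60×22.40³)/12 = 1.347×10^4 mm⁴
I = 1.347×10^4 mm⁴ = 1.347×10^-8 m⁴
Effective length L_e = K·L = 0.5 × 5.29 = 2.645 m
P_cr = π²EI / L_e² = π² × 101×10⁹ × 1.347×10^-8 / 2.645² = 1.920×10^3 N

P_cr ≈ 1.92 kN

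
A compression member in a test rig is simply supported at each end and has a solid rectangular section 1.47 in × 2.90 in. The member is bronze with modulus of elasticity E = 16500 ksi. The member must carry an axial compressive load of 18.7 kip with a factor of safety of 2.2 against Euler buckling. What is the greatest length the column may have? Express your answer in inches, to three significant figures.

L_max ≈ 55.1 in

Buckling occurs about the weak axis: I_min = h·b³/12 with b = 1.47 in (the shorter side).
I_min = 2.90×1.47³/12 = 0.7677 in⁴
Required critical load P_cr = n·P = 2.2 × 18.7 = 41.14 kip = 4.114×10^4 lb
From P_cr = π²EI/(K·L)²:  L = (1/K)·√(π²EI/P_cr) = (1/1)·√(π²×1.65×10^7×0.7677/4.114×10^4)
L = 55.1 in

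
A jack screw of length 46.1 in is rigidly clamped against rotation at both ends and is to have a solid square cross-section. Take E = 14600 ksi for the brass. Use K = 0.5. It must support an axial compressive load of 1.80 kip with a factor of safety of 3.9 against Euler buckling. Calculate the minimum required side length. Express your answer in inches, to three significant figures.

Required P_cr = n·P = 3.9 × 1.80 = 7.020 kip
L_e = K·L = 0.5 × 46.1 = 23.05 in
Required I = P_cr·L_e²/(π²E) = 7.020×10^3 × 23.05² / (π² × 1.46×10^7) = 2.588×10^-2 in⁴
Solid square: I = a⁴/12  ⇒  a = (12I)^(1/4) = (12×2.588×10^-2)^(1/4) = 0.747 in

a ≈ 0.747 in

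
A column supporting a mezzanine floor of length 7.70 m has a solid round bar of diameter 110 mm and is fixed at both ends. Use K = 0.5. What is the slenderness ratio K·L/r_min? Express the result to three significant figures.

I = πd⁴/64 = π×110⁴/64 = 7.187×10^6 mm⁴
A = 9.503×10^3 mm²;  r_min = √(I/A) = √(7.187×10^6/9.503×10^3) = 27.50 mm
L_e = K·L = 0.5 × 7.70 m = 3.850 m = 3850.0 mm
λ = L_e / r_min = 3850.0 / 27.50 = 140

λ ≈ 140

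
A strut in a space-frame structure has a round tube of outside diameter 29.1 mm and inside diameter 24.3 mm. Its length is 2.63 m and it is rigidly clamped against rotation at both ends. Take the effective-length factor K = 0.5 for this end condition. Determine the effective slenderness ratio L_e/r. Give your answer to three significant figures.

λ ≈ 139

d_o = 29.1 mm, d_i = 24.3 mm
I = π(d_o⁴ − d_i⁴)/64 = π(29.1⁴ − 24.30⁴)/64 = 1.808×10^4 mm⁴
A = 201.3 mm²;  r_min = √(I/A) = √(1.808×10^4/201.3) = 9.478 mm
L_e = K·L = 0.5 × 2.63 m = 1.315 m = 1315.0 mm
λ = L_e / r_min = 1315.0 / 9.478 = 139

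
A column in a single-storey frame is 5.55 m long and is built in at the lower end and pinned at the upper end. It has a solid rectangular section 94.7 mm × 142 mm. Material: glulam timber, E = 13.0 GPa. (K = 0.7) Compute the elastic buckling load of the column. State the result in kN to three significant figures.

P_cr ≈ 85.4 kN

Buckling occurs about the weak axis: I_min = h·b³/12 with b = 94.7 mm (the shorter side).
I_min = 142×94.7³/12 = 1.005×10^7 mm⁴
I = 1.005×10^7 mm⁴ = 1.005×10^-5 m⁴
Effective length L_e = K·L = 0.7 × 5.55 = 3.885 m
P_cr = π²EI / L_e² = π² × 13.0×10⁹ × 1.005×10^-5 / 3.885² = 8.543×10^4 N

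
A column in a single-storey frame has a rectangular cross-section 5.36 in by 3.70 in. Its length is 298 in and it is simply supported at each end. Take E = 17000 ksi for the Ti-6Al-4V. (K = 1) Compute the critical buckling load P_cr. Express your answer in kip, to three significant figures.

P_cr ≈ 42.7 kip

Buckling occurs about the weak axis: I_min = h·b³/12 with b = 3.70 in (the shorter side).
I_min = 5.36×3.70³/12 = 22.63 in⁴
Effective length L_e = K·L = 1 × 298 = 298.0 in
P_cr = π²EI / L_e² = π² × 17000×10³ × 22.63 / 298.0² = 4.275×10^4 lb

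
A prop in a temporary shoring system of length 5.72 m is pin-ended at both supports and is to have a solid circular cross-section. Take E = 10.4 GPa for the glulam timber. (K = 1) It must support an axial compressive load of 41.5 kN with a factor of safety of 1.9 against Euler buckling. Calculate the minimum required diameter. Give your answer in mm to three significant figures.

Required P_cr = n·P = 1.9 × 41.5 = 78.85 kN
L_e = K·L = 1 × 5.72 = 5.720 m
Required I = P_cr·L_e²/(π²E) = 7.885×10^4 × 5.720² / (π² × 1.04×10^10) = 2.513×10^-5 m⁴
I_req = 2.513×10^7 mm⁴
Solid circle: I = πd⁴/64  ⇒  d = (64I/π)^(1/4) = (64×2.513×10^7/π)^(1/4) = 150 mm

d ≈ 150 mm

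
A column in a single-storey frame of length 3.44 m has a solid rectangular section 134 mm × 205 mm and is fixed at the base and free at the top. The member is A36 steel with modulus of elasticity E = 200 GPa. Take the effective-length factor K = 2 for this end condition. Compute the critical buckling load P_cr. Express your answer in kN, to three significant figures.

Buckling occurs about the weak axis: I_min = h·b³/12 with b = 134 mm (the shorter side).
I_min = 205×134³/12 = 4.110×10^7 mm⁴
I = 4.110×10^7 mm⁴ = 4.110×10^-5 m⁴
Effective length L_e = K·L = 2 × 3.44 = 6.880 m
P_cr = π²EI / L_e² = π² × 200×10⁹ × 4.110×10^-5 / 6.880² = 1.714×10^6 N

P_cr ≈ 1710 kN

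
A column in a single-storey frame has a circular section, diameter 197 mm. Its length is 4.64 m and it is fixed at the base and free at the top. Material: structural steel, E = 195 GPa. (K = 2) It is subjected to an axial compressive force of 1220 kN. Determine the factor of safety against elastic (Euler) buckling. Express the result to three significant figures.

n ≈ 1.35

I = πd⁴/64 = π×197⁴/64 = 7.393×10^7 mm⁴
I = 7.393×10^7 mm⁴ = 7.393×10^-5 m⁴
Effective length L_e = K·L = 2 × 4.64 = 9.280 m
P_cr = π²EI / L_e² = π² × 195×10⁹ × 7.393×10^-5 / 9.280² = 1.652×10^6 N
Factor of safety n = P_cr / P = 1652.2 / 1220 = 1.35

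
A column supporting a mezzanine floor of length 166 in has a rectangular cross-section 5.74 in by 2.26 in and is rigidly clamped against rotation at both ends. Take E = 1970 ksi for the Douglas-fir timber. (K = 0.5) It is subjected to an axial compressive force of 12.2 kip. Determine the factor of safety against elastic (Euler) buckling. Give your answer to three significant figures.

Buckling occurs about the weak axis: I_min = h·b³/12 with b = 2.26 in (the shorter side).
I_min = 5.74×2.26³/12 = 5.521 in⁴
Effective length L_e = K·L = 0.5 × 166 = 83.00 in
P_cr = π²EI / L_e² = π² × 1970×10³ × 5.521 / 83.00² = 1.558×10^4 lb
Factor of safety n = P_cr / P = 15.584 / 12.2 = 1.28

n ≈ 1.28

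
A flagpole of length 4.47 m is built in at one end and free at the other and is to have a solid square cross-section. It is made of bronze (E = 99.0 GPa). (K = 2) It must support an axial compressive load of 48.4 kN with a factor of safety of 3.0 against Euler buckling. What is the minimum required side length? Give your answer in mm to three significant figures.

Required P_cr = n·P = 3.0 × 48.4 = 145.2 kN
L_e = K·L = 2 × 4.47 = 8.940 m
Required I = P_cr·L_e²/(π²E) = 1.452×10^5 × 8.940² / (π² × 9.90×10^10) = 1.188×10^-5 m⁴
I_req = 1.188×10^7 mm⁴
Solid square: I = a⁴/12  ⇒  a = (12I)^(1/4) = (12×1.188×10^7)^(1/4) = 109 mm

a ≈ 109 mm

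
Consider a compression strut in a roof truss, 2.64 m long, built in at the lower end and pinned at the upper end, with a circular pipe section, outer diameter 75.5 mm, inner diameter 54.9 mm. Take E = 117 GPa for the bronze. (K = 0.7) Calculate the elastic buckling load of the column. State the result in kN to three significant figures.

P_cr ≈ 389 kN

d_o = 75.5 mm, d_i = 54.9 mm
I = π(d_o⁴ − d_i⁴)/64 = π(75.5⁴ − 54.90⁴)/64 = 1.149×10^6 mm⁴
I = 1.149×10^6 mm⁴ = 1.149×10^-6 m⁴
Effective length L_e = K·L = 0.7 × 2.64 = 1.848 m
P_cr = π²EI / L_e² = π² × 117×10⁹ × 1.149×10^-6 / 1.848² = 3.885×10^5 N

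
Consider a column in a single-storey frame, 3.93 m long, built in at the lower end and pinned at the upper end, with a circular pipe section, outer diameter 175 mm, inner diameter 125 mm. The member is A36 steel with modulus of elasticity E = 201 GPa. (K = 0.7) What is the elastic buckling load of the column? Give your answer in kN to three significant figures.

P_cr ≈ 8930 kN

d_o = 175 mm, d_i = 125 mm
I = π(d_o⁴ − d_i⁴)/64 = π(175⁴ − 125.0⁴)/64 = 3.405×10^7 mm⁴
I = 3.405×10^7 mm⁴ = 3.405×10^-5 m⁴
Effective length L_e = K·L = 0.7 × 3.93 = 2.751 m
P_cr = π²EI / L_e² = π² × 201×10⁹ × 3.405×10^-5 / 2.751² = 8.927×10^6 N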